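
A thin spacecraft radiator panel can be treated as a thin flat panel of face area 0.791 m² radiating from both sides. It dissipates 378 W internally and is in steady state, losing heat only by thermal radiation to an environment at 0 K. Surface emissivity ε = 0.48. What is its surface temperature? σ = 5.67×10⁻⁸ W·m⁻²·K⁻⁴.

Steady state: internal power = radiated power, P = εσA T⁴.
Radiating area A = 2·0.791 = 1.582 m².
T⁴ = P/(εσA) = 378/(0.48·5.67×10⁻⁸·1.582) = 8.779×10⁹ K⁴.
T = (8.779×10⁹)^(1/4).

T ≈ 306 K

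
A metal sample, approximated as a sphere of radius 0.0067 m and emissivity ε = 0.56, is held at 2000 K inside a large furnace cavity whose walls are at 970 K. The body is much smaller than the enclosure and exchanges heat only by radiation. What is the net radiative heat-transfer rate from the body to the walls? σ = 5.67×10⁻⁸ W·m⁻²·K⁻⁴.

P_net ≈ 271 W

For a small grey body in a large enclosure: P_net = εσA(T_body⁴ − T_wall⁴).
A = 4πr² = 5.641×10⁻⁴ m²; T_body⁴ − T_wall⁴ = 1.600×10¹³ − 8.853×10¹¹ = 1.511×10¹³ K⁴.
|P_net| = 0.56·5.67×10⁻⁸·5.641×10⁻⁴·1.511×10¹³.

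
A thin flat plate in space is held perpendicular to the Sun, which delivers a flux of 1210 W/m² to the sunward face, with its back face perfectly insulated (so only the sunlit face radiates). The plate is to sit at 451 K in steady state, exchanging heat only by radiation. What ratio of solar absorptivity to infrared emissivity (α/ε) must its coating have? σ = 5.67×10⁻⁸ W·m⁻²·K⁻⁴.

α/ε ≈ 1.94

Balance: αS·A = εσ·1A·T⁴ ⇒ α/ε = σT⁴/S.
α/ε = 5.67×10⁻⁸·(451)⁴/1210 = 5.67×10⁻⁸·4.137×10¹⁰/1210.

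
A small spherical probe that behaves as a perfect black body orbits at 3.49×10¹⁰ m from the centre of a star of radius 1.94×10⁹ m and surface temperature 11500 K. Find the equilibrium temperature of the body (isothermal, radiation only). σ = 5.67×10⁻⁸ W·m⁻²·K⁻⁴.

T ≈ 1920 K

The star's surface emits σT_*⁴; at distance d the flux is S = σT_*⁴(R_*/d)².
S = 5.67×10⁻⁸·(11500)⁴·(1.94×10⁹/3.49×10¹⁰)² = 3.064×10⁶ W/m².
For an isothermal sphere T⁴ = (1−a)S/(4σ) = 1.351×10¹³ K⁴.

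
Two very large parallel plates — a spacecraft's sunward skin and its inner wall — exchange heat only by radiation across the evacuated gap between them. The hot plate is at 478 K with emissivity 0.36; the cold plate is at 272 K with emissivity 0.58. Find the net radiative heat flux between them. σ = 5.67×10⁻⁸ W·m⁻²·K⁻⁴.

For two infinite grey parallel plates, q = σ(T₁⁴ − T₂⁴)/(1/ε₁ + 1/ε₂ − 1).
T₁⁴ − T₂⁴ = 5.220×10¹⁰ − 5.474×10⁹ = 4.673×10¹⁰ K⁴.
1/ε₁ + 1/ε₂ − 1 = 2.778 + 1.724 − 1 = 3.502.
q = 5.67×10⁻⁸ × 4.673×10¹⁰ / 3.502.

q ≈ 757 W/m²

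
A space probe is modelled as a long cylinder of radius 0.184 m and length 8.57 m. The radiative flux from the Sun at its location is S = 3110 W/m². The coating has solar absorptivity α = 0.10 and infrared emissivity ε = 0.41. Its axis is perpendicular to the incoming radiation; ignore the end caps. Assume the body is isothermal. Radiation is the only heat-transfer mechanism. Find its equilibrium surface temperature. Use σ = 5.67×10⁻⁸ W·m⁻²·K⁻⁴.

At equilibrium, absorbed power = emitted power.
Absorbing cross-section = 2rL = 3.154 m²; emitting surface = 2πrL = 9.908 m² (ratio π).
αS·A_cross = εσ·A_surf·T⁴  ⇒  T⁴ = αS/(ε·πσ).
T⁴ = 0.100·3110/(0.41·π·5.67×10⁻⁸) = 4.258×10⁹ K⁴.
T = (4.258×10⁹)^(1/4).

T ≈ 255 K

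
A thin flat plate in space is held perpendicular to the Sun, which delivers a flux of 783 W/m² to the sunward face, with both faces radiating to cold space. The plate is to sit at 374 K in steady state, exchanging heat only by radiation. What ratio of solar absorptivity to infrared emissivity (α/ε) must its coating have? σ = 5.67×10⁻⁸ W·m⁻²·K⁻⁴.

α/ε ≈ 2.83

Balance: αS·A = εσ·2A·T⁴ ⇒ α/ε = 2σT⁴/S.
α/ε = 2·5.67×10⁻⁸·(374)⁴/783 = 2·5.67×10⁻⁸·1.957×10¹⁰/783.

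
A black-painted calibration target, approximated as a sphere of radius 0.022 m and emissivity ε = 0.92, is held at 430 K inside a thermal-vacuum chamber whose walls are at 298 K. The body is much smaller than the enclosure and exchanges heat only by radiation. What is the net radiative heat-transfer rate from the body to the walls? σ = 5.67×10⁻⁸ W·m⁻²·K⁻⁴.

P_net ≈ 8.34 W

For a small grey body in a large enclosure: P_net = εσA(T_body⁴ − T_wall⁴).
A = 4πr² = 0.006082 m²; T_body⁴ − T_wall⁴ = 3.419×10¹⁰ − 7.886×10⁹ = 2.630×10¹⁰ K⁴.
|P_net| = 0.92·5.67×10⁻⁸·0.006082·2.630×10¹⁰.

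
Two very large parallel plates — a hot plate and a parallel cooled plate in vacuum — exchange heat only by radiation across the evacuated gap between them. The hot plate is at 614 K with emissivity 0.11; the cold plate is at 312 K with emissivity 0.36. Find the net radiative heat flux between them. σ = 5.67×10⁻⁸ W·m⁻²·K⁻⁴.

q ≈ 692 W/m²

For two infinite grey parallel plates, q = σ(T₁⁴ − T₂⁴)/(1/ε₁ + 1/ε₂ − 1).
T₁⁴ − T₂⁴ = 1.421×10¹¹ − 9.476×10⁹ = 1.327×10¹¹ K⁴.
1/ε₁ + 1/ε₂ − 1 = 9.091 + 2.778 − 1 = 10.87.
q = 5.67×10⁻⁸ × 1.327×10¹¹ / 10.87.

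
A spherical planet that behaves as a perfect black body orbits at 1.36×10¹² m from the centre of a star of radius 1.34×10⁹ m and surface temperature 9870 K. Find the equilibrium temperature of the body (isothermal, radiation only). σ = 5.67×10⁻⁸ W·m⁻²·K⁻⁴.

The star's surface emits σT_*⁴; at distance d the flux is S = σT_*⁴(R_*/d)².
S = 5.67×10⁻⁸·(9870)⁴·(1.34×10⁹/1.36×10¹²)² = 522.4 W/m².
For an isothermal sphere T⁴ = (1−a)S/(4σ) = 2.303×10⁹ K⁴.

T ≈ 219 K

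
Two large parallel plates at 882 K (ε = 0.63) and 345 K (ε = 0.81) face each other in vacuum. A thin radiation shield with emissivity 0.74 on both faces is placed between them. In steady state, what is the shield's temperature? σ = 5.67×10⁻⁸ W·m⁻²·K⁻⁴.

In steady state the net flux on the hot side equals that on the cold side.
σ(T₁⁴−T_s⁴)/D₁ = σ(T_s⁴−T₂⁴)/D₂, with D₁ = 1/ε₁+1/ε_s−1 = 1.939, D₂ = 1/ε_s+1/ε₂−1 = 1.586.
Solve for T_s⁴: T_s⁴ = (D₂·T₁⁴ + D₁·T₂⁴)/(D₁+D₂) = 2.801×10¹¹ K⁴.

T_s ≈ 727 K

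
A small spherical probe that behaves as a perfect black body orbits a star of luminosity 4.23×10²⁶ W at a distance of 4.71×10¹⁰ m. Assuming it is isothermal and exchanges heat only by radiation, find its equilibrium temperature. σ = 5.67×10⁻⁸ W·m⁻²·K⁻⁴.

First find the stellar flux at distance d: S = L/(4πd²) = 4.23×10²⁶/(4π·(4.71×10¹⁰)²) = 15170 W/m².
For an isothermal sphere, absorbed (1−a)S·πr² = emitted σ·4πr²·T⁴, so T⁴ = (1−a)S/(4σ).
T⁴ = 1.00·15170/(4·5.67×10⁻⁸) = 6.690×10¹⁰ K⁴.

T ≈ 509 K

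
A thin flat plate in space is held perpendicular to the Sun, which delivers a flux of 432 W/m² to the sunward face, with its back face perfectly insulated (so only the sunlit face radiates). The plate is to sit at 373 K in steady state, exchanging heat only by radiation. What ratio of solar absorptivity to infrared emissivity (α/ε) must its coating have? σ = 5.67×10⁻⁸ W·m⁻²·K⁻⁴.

Balance: αS·A = εσ·1A·T⁴ ⇒ α/ε = σT⁴/S.
α/ε = 5.67×10⁻⁸·(373)⁴/432 = 5.67×10⁻⁸·1.936×10¹⁰/432.

α/ε ≈ 2.54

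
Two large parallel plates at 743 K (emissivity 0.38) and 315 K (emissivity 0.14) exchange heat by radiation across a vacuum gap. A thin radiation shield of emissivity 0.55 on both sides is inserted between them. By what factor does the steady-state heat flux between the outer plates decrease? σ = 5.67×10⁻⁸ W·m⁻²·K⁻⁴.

Without shield: q₀ = σΔ(T⁴)/(1/ε₁+1/ε₂−1) with denominator 8.774.
With shield the two gaps are in series; the resistances add: (1/ε₁+1/ε_s−1)+(1/ε_s+1/ε₂−1) = 3.450+7.961 = 11.41.
Heat-flux ratio q₀/q = 11.41/8.774.

factor ≈ 1.30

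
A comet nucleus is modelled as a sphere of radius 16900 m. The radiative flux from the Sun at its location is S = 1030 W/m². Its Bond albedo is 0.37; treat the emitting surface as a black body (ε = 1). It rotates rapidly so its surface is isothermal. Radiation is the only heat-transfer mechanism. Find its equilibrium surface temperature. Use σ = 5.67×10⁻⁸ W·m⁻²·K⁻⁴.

T ≈ 231 K

At equilibrium, absorbed power = emitted power.
Absorbing cross-section = πr² = 8.973×10⁸ m²; emitting surface = 4πr² = 3.589×10⁹ m² (ratio 4).
(1−a)S·A_cross = εσ·A_surf·T⁴  ⇒  T⁴ = (1−a)S/(4σ).
T⁴ = 0.630·1030/(4·5.67×10⁻⁸) = 2.861×10⁹ K⁴.
T = (2.861×10⁹)^(1/4).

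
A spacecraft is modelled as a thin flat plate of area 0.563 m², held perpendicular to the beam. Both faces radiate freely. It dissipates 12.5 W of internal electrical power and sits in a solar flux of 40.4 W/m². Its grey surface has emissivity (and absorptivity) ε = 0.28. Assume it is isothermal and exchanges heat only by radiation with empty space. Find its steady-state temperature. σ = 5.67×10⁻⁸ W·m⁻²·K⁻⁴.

At steady state, absorbed solar power + internal power = radiated power.
Absorbed: α·S·A_cross = 0.28·40.4·0.5630 = 6.369 W (cross-section A).
Total input = 6.369 + 12.5 = 18.87 W.
Radiated: εσ·A_surf·T⁴ with A_surf = 2A = 1.126 m².
T⁴ = 18.87/(0.28·5.67×10⁻⁸·1.126) = 1.056×10⁹ K⁴.

T ≈ 180 K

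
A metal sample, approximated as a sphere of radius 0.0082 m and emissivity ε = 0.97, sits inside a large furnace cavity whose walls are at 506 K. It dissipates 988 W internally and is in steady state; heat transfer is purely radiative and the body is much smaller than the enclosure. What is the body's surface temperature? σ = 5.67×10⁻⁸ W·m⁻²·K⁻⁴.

For a small grey body in a large enclosure, net radiated power = εσA(T⁴ − T_w⁴).
Steady state: P = εσA(T⁴ − T_w⁴) with A = 4πr² = 8.450×10⁻⁴ m².
T⁴ = P/(εσA) + T_w⁴ = 988/(0.97·5.67×10⁻⁸·8.450×10⁻⁴) + (506)⁴
    = 2.126×10¹³ + 6.555×10¹⁰ = 2.133×10¹³ K⁴.

T ≈ 2150 K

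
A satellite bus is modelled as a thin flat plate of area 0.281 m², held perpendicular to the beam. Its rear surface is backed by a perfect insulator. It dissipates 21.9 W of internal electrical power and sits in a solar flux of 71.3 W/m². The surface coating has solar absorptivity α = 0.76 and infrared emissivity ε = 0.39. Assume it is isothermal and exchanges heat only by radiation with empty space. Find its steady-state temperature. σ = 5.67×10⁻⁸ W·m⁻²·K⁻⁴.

T ≈ 278 K

At steady state, absorbed solar power + internal power = radiated power.
Absorbed: α·S·A_cross = 0.76·71.3·0.2810 = 15.23 W (cross-section A).
Total input = 15.23 + 21.9 = 37.13 W.
Radiated: εσ·A_surf·T⁴ with A_surf = A = 0.2810 m².
T⁴ = 37.13/(0.39·5.67×10⁻⁸·0.2810) = 5.975×10⁹ K⁴.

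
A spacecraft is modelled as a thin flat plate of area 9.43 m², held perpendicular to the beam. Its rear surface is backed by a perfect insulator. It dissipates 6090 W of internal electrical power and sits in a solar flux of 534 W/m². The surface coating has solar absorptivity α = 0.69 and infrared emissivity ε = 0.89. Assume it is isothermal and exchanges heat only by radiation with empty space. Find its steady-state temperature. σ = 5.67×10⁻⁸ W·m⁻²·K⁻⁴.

T ≈ 377 K

At steady state, absorbed solar power + internal power = radiated power.
Absorbed: α·S·A_cross = 0.69·534·9.430 = 3475 W (cross-section A).
Total input = 3475 + 6090 = 9565 W.
Radiated: εσ·A_surf·T⁴ with A_surf = A = 9.430 m².
T⁴ = 9565/(0.89·5.67×10⁻⁸·9.430) = 2.010×10¹⁰ K⁴.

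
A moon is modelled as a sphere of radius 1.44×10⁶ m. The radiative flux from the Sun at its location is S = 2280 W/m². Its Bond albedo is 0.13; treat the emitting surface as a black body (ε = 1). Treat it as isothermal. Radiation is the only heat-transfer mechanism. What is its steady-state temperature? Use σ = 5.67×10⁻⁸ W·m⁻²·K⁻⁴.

T ≈ 306 K

At equilibrium, absorbed power = emitted power.
Absorbing cross-section = πr² = 6.514×10¹² m²; emitting surface = 4πr² = 2.606×10¹³ m² (ratio 4).
(1−a)S·A_cross = εσ·A_surf·T⁴  ⇒  T⁴ = (1−a)S/(4σ).
T⁴ = 0.870·2280/(4·5.67×10⁻⁸) = 8.746×10⁹ K⁴.
T = (8.746×10⁹)^(1/4).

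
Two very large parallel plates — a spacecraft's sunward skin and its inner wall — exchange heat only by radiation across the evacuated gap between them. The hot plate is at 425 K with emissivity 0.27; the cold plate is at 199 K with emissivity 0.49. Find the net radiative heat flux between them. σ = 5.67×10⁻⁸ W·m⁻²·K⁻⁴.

For two infinite grey parallel plates, q = σ(T₁⁴ − T₂⁴)/(1/ε₁ + 1/ε₂ − 1).
T₁⁴ − T₂⁴ = 3.263×10¹⁰ − 1.568×10⁹ = 3.106×10¹⁰ K⁴.
1/ε₁ + 1/ε₂ − 1 = 3.704 + 2.041 − 1 = 4.745.
q = 5.67×10⁻⁸ × 3.106×10¹⁰ / 4.745.

q ≈ 371 W/m²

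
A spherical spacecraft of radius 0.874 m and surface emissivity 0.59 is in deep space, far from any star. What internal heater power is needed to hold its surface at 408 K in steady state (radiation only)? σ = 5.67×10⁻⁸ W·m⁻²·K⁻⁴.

P = εσ·4πr²·T⁴.
4πr² = 9.599 m²; T⁴ = 2.771×10¹⁰ K⁴.
P = 0.59·5.67×10⁻⁸·9.599·2.771×10¹⁰.

P ≈ 8900 W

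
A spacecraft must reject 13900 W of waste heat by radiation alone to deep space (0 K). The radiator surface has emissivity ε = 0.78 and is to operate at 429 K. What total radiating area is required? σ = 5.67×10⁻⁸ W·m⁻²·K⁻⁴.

A ≈ 9.28 m²

P = εσA T⁴ ⇒ A = P/(εσT⁴).
T⁴ = 3.387×10¹⁰ K⁴.
A = 13900/(0.78 × 5.67×10⁻⁸ × 3.387×10¹⁰).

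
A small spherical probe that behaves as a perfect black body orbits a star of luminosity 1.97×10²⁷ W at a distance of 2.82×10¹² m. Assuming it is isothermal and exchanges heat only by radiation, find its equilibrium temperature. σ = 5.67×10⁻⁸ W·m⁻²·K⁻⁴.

First find the stellar flux at distance d: S = L/(4πd²) = 1.97×10²⁷/(4π·(2.82×10¹²)²) = 19.71 W/m².
For an isothermal sphere, absorbed (1−a)S·πr² = emitted σ·4πr²·T⁴, so T⁴ = (1−a)S/(4σ).
T⁴ = 1.00·19.71/(4·5.67×10⁻⁸) = 8.692×10⁷ K⁴.

T ≈ 96.6 K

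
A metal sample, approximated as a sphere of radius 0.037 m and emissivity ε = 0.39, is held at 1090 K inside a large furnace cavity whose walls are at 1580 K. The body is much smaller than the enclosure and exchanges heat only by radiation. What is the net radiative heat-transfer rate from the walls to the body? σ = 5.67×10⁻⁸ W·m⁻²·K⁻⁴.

P_net ≈ 1830 W

For a small grey body in a large enclosure: P_net = εσA(T_body⁴ − T_wall⁴).
A = 4πr² = 0.01720 m²; T_body⁴ − T_wall⁴ = 1.412×10¹² − 6.232×10¹² = -4.820×10¹² K⁴.
|P_net| = 0.39·5.67×10⁻⁸·0.01720·4.820×10¹².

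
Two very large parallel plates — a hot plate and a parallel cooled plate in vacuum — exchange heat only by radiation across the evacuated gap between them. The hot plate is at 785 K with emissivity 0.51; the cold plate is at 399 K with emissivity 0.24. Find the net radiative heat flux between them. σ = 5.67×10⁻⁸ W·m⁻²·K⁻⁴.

q ≈ 3920 W/m²

For two infinite grey parallel plates, q = σ(T₁⁴ − T₂⁴)/(1/ε₁ + 1/ε₂ − 1).
T₁⁴ − T₂⁴ = 3.797×10¹¹ − 2.534×10¹⁰ = 3.544×10¹¹ K⁴.
1/ε₁ + 1/ε₂ − 1 = 1.961 + 4.167 − 1 = 5.127.
q = 5.67×10⁻⁸ × 3.544×10¹¹ / 5.127.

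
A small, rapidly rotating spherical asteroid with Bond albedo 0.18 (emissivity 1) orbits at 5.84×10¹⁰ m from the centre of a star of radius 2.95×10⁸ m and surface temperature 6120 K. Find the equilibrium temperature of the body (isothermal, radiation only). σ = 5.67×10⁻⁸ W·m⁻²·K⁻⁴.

T ≈ 293 K

The star's surface emits σT_*⁴; at distance d the flux is S = σT_*⁴(R_*/d)².
S = 5.67×10⁻⁸·(6120)⁴·(2.95×10⁸/5.84×10¹⁰)² = 2030 W/m².
For an isothermal sphere T⁴ = (1−a)S/(4σ) = 7.338×10⁹ K⁴.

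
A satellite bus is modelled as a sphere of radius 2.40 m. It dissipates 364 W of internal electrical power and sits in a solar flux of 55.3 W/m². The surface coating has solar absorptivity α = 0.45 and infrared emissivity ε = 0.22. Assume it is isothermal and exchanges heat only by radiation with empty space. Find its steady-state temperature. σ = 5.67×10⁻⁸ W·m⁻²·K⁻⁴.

T ≈ 173 K

At steady state, absorbed solar power + internal power = radiated power.
Absorbed: α·S·A_cross = 0.45·55.3·18.10 = 450.3 W (cross-section πr²).
Total input = 450.3 + 364 = 814.3 W.
Radiated: εσ·A_surf·T⁴ with A_surf = 4πr² = 72.38 m².
T⁴ = 814.3/(0.22·5.67×10⁻⁸·72.38) = 9.019×10⁸ K⁴.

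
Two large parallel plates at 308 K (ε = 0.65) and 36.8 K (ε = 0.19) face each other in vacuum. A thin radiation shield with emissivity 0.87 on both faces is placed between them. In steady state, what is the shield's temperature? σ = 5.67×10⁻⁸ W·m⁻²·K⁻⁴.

In steady state the net flux on the hot side equals that on the cold side.
σ(T₁⁴−T_s⁴)/D₁ = σ(T_s⁴−T₂⁴)/D₂, with D₁ = 1/ε₁+1/ε_s−1 = 1.688, D₂ = 1/ε_s+1/ε₂−1 = 5.413.
Solve for T_s⁴: T_s⁴ = (D₂·T₁⁴ + D₁·T₂⁴)/(D₁+D₂) = 6.860×10⁹ K⁴.

T_s ≈ 288 K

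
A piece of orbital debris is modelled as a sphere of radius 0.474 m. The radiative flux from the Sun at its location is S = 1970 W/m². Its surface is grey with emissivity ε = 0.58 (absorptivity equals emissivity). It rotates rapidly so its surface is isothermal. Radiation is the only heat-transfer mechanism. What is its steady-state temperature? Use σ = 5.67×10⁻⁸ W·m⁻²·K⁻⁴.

T ≈ 305 K

At equilibrium, absorbed power = emitted power.
Absorbing cross-section = πr² = 0.7058 m²; emitting surface = 4πr² = 2.823 m² (ratio 4).
εS·A_cross = εσ·A_surf·T⁴  ⇒  T⁴ = S/(4σ)   (ε cancels).
T⁴ = 1970/(4·5.67×10⁻⁸) = 8.686×10⁹ K⁴.
T = (8.686×10⁹)^(1/4).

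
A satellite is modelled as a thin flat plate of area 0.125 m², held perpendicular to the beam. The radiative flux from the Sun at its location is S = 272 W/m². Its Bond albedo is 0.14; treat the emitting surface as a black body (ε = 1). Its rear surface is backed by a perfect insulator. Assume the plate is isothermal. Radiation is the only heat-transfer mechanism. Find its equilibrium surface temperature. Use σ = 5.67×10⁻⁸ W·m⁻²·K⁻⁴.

At equilibrium, absorbed power = emitted power.
Absorbing cross-section = A = 0.1250 m²; emitting surface = A = 0.1250 m² (ratio 1).
(1−a)S·A_cross = εσ·A_surf·T⁴  ⇒  T⁴ = (1−a)S/(1σ).
T⁴ = 0.860·272/(1·5.67×10⁻⁸) = 4.126×10⁹ K⁴.
T = (4.126×10⁹)^(1/4).

T ≈ 253 K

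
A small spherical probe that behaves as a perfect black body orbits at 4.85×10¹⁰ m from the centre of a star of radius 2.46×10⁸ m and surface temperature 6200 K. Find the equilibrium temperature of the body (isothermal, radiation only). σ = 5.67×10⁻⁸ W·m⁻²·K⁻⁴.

T ≈ 312 K

The star's surface emits σT_*⁴; at distance d the flux is S = σT_*⁴(R_*/d)².
S = 5.67×10⁻⁸·(6200)⁴·(2.46×10⁸/4.85×10¹⁰)² = 2155 W/m².
For an isothermal sphere T⁴ = (1−a)S/(4σ) = 9.504×10⁹ K⁴.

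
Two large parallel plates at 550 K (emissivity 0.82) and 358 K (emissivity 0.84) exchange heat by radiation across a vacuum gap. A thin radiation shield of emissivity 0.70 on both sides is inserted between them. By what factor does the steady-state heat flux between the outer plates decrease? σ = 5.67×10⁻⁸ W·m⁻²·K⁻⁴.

Without shield: q₀ = σΔ(T⁴)/(1/ε₁+1/ε₂−1) with denominator 1.410.
With shield the two gaps are in series; the resistances add: (1/ε₁+1/ε_s−1)+(1/ε_s+1/ε₂−1) = 1.648+1.619 = 3.267.
Heat-flux ratio q₀/q = 3.267/1.410.

factor ≈ 2.32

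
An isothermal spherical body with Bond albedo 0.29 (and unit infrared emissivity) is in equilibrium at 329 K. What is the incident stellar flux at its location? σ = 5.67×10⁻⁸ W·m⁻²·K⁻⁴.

(1−a)S·πr² = σ·4πr²·T⁴ ⇒ S = 4σT⁴/(1−a).
S = 4·5.67×10⁻⁸·1.172×10¹⁰/0.710.

S ≈ 3740 W/m²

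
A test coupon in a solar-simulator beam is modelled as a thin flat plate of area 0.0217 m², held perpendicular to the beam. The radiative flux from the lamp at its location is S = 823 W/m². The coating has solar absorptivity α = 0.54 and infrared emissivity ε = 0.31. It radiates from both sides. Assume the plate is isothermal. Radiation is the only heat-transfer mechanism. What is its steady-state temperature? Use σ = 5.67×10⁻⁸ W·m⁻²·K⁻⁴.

At equilibrium, absorbed power = emitted power.
Absorbing cross-section = A = 0.02170 m²; emitting surface = 2A = 0.04340 m² (ratio 2).
αS·A_cross = εσ·A_surf·T⁴  ⇒  T⁴ = αS/(ε·2σ).
T⁴ = 0.540·823/(0.31·2·5.67×10⁻⁸) = 1.264×10¹⁰ K⁴.
T = (1.264×10¹⁰)^(1/4).

T ≈ 335 K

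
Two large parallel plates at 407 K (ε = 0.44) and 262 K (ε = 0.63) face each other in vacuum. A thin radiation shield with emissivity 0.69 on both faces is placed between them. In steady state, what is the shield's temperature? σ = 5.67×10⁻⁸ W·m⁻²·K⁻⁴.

In steady state the net flux on the hot side equals that on the cold side.
σ(T₁⁴−T_s⁴)/D₁ = σ(T_s⁴−T₂⁴)/D₂, with D₁ = 1/ε₁+1/ε_s−1 = 2.722, D₂ = 1/ε_s+1/ε₂−1 = 2.037.
Solve for T_s⁴: T_s⁴ = (D₂·T₁⁴ + D₁·T₂⁴)/(D₁+D₂) = 1.444×10¹⁰ K⁴.

T_s ≈ 347 K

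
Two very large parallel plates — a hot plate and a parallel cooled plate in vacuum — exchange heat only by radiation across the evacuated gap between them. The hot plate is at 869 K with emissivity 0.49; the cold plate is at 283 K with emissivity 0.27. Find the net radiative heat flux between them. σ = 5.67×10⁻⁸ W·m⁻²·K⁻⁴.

q ≈ 6740 W/m²

For two infinite grey parallel plates, q = σ(T₁⁴ − T₂⁴)/(1/ε₁ + 1/ε₂ − 1).
T₁⁴ − T₂⁴ = 5.703×10¹¹ − 6.414×10⁹ = 5.639×10¹¹ K⁴.
1/ε₁ + 1/ε₂ − 1 = 2.041 + 3.704 − 1 = 4.745.
q = 5.67×10⁻⁸ × 5.639×10¹¹ / 4.745.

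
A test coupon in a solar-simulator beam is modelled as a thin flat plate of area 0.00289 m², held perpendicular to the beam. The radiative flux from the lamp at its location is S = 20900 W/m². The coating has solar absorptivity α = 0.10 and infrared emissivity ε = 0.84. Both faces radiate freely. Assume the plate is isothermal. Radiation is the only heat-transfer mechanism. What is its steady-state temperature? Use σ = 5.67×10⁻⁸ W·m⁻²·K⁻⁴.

T ≈ 385 K

At equilibrium, absorbed power = emitted power.
Absorbing cross-section = A = 0.002890 m²; emitting surface = 2A = 0.005780 m² (ratio 2).
αS·A_cross = εσ·A_surf·T⁴  ⇒  T⁴ = αS/(ε·2σ).
T⁴ = 0.100·20900/(0.84·2·5.67×10⁻⁸) = 2.194×10¹⁰ K⁴.
T = (2.194×10¹⁰)^(1/4).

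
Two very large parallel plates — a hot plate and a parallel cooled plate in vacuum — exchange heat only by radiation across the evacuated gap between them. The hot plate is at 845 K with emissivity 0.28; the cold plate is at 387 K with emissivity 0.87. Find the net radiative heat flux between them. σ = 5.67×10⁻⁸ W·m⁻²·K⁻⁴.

q ≈ 7430 W/m²

For two infinite grey parallel plates, q = σ(T₁⁴ − T₂⁴)/(1/ε₁ + 1/ε₂ − 1).
T₁⁴ − T₂⁴ = 5.098×10¹¹ − 2.243×10¹⁰ = 4.874×10¹¹ K⁴.
1/ε₁ + 1/ε₂ − 1 = 3.571 + 1.149 − 1 = 3.721.
q = 5.67×10⁻⁸ × 4.874×10¹¹ / 3.721.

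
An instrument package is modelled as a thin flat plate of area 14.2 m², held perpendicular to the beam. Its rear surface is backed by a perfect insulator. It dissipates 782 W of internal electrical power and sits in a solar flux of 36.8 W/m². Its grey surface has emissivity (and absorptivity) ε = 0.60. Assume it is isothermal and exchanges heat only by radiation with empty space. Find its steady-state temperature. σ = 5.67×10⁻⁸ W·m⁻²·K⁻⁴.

At steady state, absorbed solar power + internal power = radiated power.
Absorbed: α·S·A_cross = 0.60·36.8·14.20 = 313.5 W (cross-section A).
Total input = 313.5 + 782 = 1096 W.
Radiated: εσ·A_surf·T⁴ with A_surf = A = 14.20 m².
T⁴ = 1096/(0.60·5.67×10⁻⁸·14.20) = 2.268×10⁹ K⁴.

T ≈ 218 K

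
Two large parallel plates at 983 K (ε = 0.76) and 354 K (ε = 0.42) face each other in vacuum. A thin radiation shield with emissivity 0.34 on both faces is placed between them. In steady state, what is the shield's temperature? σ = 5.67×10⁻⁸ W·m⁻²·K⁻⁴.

In steady state the net flux on the hot side equals that on the cold side.
σ(T₁⁴−T_s⁴)/D₁ = σ(T_s⁴−T₂⁴)/D₂, with D₁ = 1/ε₁+1/ε_s−1 = 3.257, D₂ = 1/ε_s+1/ε₂−1 = 4.322.
Solve for T_s⁴: T_s⁴ = (D₂·T₁⁴ + D₁·T₂⁴)/(D₁+D₂) = 5.392×10¹¹ K⁴.

T_s ≈ 857 K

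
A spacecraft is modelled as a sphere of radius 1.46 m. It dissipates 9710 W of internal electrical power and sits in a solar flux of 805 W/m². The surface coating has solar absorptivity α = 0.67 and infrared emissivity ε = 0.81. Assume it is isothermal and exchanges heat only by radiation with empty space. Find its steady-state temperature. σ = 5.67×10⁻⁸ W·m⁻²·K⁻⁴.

At steady state, absorbed solar power + internal power = radiated power.
Absorbed: α·S·A_cross = 0.67·805·6.697 = 3612 W (cross-section πr²).
Total input = 3612 + 9710 = 13320 W.
Radiated: εσ·A_surf·T⁴ with A_surf = 4πr² = 26.79 m².
T⁴ = 13320/(0.81·5.67×10⁻⁸·26.79) = 1.083×10¹⁰ K⁴.

T ≈ 323 K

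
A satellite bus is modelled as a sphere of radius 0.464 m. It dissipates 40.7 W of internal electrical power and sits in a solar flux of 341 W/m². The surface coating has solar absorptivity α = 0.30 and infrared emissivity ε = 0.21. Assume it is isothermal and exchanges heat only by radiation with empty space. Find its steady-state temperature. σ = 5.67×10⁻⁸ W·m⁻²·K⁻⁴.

At steady state, absorbed solar power + internal power = radiated power.
Absorbed: α·S·A_cross = 0.30·341·0.6764 = 69.19 W (cross-section πr²).
Total input = 69.19 + 40.7 = 109.9 W.
Radiated: εσ·A_surf·T⁴ with A_surf = 4πr² = 2.705 m².
T⁴ = 109.9/(0.21·5.67×10⁻⁸·2.705) = 3.411×10⁹ K⁴.

T ≈ 242 K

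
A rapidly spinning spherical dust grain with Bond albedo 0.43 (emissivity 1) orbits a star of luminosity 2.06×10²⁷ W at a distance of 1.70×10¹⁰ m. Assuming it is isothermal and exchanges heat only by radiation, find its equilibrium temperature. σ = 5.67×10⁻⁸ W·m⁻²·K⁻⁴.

T ≈ 1090 K

First find the stellar flux at distance d: S = L/(4πd²) = 2.06×10²⁷/(4π·(1.70×10¹⁰)²) = 5.672×10⁵ W/m².
For an isothermal sphere, absorbed (1−a)S·πr² = emitted σ·4πr²·T⁴, so T⁴ = (1−a)S/(4σ).
T⁴ = 0.570·5.672×10⁵/(4·5.67×10⁻⁸) = 1.426×10¹² K⁴.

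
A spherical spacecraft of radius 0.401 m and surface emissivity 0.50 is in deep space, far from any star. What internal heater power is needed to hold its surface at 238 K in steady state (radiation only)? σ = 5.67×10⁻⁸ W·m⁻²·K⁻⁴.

P = εσ·4πr²·T⁴.
4πr² = 2.021 m²; T⁴ = 3.209×10⁹ K⁴.
P = 0.50·5.67×10⁻⁸·2.021·3.209×10⁹.

P ≈ 184 W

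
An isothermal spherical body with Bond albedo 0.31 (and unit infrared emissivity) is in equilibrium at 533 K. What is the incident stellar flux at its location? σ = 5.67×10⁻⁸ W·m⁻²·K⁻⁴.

S ≈ 26500 W/m²

(1−a)S·πr² = σ·4πr²·T⁴ ⇒ S = 4σT⁴/(1−a).
S = 4·5.67×10⁻⁸·8.071×10¹⁰/0.690.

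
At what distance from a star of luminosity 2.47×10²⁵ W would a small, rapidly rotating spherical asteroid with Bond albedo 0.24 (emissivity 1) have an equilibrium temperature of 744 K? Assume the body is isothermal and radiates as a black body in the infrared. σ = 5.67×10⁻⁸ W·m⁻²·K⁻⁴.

d ≈ 4.64×10⁹ m

For an isothermal black-emitting sphere, (1−a)S·πr² = σ·4πr²·T⁴ ⇒ S = 4σT⁴/(1−a).
S = 4·5.67×10⁻⁸·(744)⁴/0.760 = 91440 W/m².
Flux falls as S = L/(4πd²), so d = √(L/(4πS)) = √(2.47×10²⁵/(4π·91440)).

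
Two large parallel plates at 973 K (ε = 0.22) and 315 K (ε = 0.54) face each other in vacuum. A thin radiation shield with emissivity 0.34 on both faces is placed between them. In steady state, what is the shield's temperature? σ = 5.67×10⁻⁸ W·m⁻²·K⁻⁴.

T_s ≈ 762 K

In steady state the net flux on the hot side equals that on the cold side.
σ(T₁⁴−T_s⁴)/D₁ = σ(T_s⁴−T₂⁴)/D₂, with D₁ = 1/ε₁+1/ε_s−1 = 6.487, D₂ = 1/ε_s+1/ε₂−1 = 3.793.
Solve for T_s⁴: T_s⁴ = (D₂·T₁⁴ + D₁·T₂⁴)/(D₁+D₂) = 3.369×10¹¹ K⁴.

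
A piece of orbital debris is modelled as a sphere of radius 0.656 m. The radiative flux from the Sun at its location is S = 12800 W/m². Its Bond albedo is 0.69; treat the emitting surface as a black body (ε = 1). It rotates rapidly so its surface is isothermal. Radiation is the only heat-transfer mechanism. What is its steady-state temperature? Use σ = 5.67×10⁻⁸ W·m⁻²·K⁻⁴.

T ≈ 364 K

At equilibrium, absorbed power = emitted power.
Absorbing cross-section = πr² = 1.352 m²; emitting surface = 4πr² = 5.408 m² (ratio 4).
(1−a)S·A_cross = εσ·A_surf·T⁴  ⇒  T⁴ = (1−a)S/(4σ).
T⁴ = 0.310·12800/(4·5.67×10⁻⁸) = 1.750×10¹⁰ K⁴.
T = (1.750×10¹⁰)^(1/4).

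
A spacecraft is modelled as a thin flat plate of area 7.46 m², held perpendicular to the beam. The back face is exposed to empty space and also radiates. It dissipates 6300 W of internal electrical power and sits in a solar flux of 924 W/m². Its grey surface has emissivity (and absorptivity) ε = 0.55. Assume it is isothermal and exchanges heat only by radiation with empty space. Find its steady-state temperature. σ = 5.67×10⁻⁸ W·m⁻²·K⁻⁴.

T ≈ 384 K

At steady state, absorbed solar power + internal power = radiated power.
Absorbed: α·S·A_cross = 0.55·924·7.460 = 3791 W (cross-section A).
Total input = 3791 + 6300 = 10090 W.
Radiated: εσ·A_surf·T⁴ with A_surf = 2A = 14.92 m².
T⁴ = 10090/(0.55·5.67×10⁻⁸·14.92) = 2.169×10¹⁰ K⁴.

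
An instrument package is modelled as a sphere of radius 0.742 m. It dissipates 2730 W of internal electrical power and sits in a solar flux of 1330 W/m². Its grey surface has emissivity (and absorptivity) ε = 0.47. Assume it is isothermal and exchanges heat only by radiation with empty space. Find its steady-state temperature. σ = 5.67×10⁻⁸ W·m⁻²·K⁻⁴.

At steady state, absorbed solar power + internal power = radiated power.
Absorbed: α·S·A_cross = 0.47·1330·1.730 = 1081 W (cross-section πr²).
Total input = 1081 + 2730 = 3811 W.
Radiated: εσ·A_surf·T⁴ with A_surf = 4πr² = 6.919 m².
T⁴ = 3811/(0.47·5.67×10⁻⁸·6.919) = 2.067×10¹⁰ K⁴.

T ≈ 379 K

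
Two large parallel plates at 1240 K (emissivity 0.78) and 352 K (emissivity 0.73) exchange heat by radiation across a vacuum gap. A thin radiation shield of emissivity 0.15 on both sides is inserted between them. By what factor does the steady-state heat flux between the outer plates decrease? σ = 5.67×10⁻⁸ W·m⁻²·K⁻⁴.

Without shield: q₀ = σΔ(T⁴)/(1/ε₁+1/ε₂−1) with denominator 1.652.
With shield the two gaps are in series; the resistances add: (1/ε₁+1/ε_s−1)+(1/ε_s+1/ε₂−1) = 6.949+7.037 = 13.99.
Heat-flux ratio q₀/q = 13.99/1.652.

factor ≈ 8.47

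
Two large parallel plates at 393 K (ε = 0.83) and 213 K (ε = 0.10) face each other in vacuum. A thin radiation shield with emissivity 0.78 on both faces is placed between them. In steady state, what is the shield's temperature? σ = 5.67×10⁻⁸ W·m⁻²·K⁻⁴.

In steady state the net flux on the hot side equals that on the cold side.
σ(T₁⁴−T_s⁴)/D₁ = σ(T_s⁴−T₂⁴)/D₂, with D₁ = 1/ε₁+1/ε_s−1 = 1.487, D₂ = 1/ε_s+1/ε₂−1 = 10.28.
Solve for T_s⁴: T_s⁴ = (D₂·T₁⁴ + D₁·T₂⁴)/(D₁+D₂) = 2.110×10¹⁰ K⁴.

T_s ≈ 381 K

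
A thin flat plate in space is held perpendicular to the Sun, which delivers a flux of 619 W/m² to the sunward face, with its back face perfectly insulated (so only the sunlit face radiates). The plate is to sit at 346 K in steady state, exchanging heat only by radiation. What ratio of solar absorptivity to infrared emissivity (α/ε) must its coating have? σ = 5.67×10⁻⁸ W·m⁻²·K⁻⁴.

Balance: αS·A = εσ·1A·T⁴ ⇒ α/ε = σT⁴/S.
α/ε = 5.67×10⁻⁸·(346)⁴/619 = 5.67×10⁻⁸·1.433×10¹⁰/619.

α/ε ≈ 1.31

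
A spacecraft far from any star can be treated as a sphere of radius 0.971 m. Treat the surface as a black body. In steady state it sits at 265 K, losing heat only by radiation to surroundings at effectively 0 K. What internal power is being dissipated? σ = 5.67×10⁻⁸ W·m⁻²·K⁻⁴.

P ≈ 3310 W

Steady state: P = εσA T⁴.
A = 4πr² = 11.85 m²; T⁴ = (265)⁴ = 4.932×10⁹ K⁴.
P = 1.0 × 5.67×10⁻⁸ × 11.85 × 4.932×10⁹.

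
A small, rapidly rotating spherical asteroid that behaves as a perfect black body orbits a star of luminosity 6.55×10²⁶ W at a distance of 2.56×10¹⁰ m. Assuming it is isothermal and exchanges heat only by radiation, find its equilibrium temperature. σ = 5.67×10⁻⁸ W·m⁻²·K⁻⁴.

T ≈ 770 K

First find the stellar flux at distance d: S = L/(4πd²) = 6.55×10²⁶/(4π·(2.56×10¹⁰)²) = 79530 W/m².
For an isothermal sphere, absorbed (1−a)S·πr² = emitted σ·4πr²·T⁴, so T⁴ = (1−a)S/(4σ).
T⁴ = 1.00·79530/(4·5.67×10⁻⁸) = 3.507×10¹¹ K⁴.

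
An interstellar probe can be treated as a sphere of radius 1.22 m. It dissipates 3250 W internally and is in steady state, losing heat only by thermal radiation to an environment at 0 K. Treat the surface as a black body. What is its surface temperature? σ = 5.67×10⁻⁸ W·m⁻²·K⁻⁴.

T ≈ 235 K

Steady state: internal power = radiated power, P = εσA T⁴.
Radiating area A = 4πr² = 18.70 m².
T⁴ = P/(εσA) = 3250/(1.0·5.67×10⁻⁸·18.70) = 3.065×10⁹ K⁴.
T = (3.065×10⁹)^(1/4).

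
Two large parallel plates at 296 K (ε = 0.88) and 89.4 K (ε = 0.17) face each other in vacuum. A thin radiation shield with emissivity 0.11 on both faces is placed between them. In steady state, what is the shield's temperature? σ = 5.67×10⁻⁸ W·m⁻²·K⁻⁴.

In steady state the net flux on the hot side equals that on the cold side.
σ(T₁⁴−T_s⁴)/D₁ = σ(T_s⁴−T₂⁴)/D₂, with D₁ = 1/ε₁+1/ε_s−1 = 9.227, D₂ = 1/ε_s+1/ε₂−1 = 13.97.
Solve for T_s⁴: T_s⁴ = (D₂·T₁⁴ + D₁·T₂⁴)/(D₁+D₂) = 4.649×10⁹ K⁴.

T_s ≈ 261 K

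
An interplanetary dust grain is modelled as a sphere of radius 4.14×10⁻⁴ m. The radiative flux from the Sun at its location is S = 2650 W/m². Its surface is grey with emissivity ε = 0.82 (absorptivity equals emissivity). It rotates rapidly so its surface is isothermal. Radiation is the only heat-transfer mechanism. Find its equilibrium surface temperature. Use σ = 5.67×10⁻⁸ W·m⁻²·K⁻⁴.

At equilibrium, absorbed power = emitted power.
Absorbing cross-section = πr² = 5.385×10⁻⁷ m²; emitting surface = 4πr² = 2.154×10⁻⁶ m² (ratio 4).
εS·A_cross = εσ·A_surf·T⁴  ⇒  T⁴ = S/(4σ)   (ε cancels).
T⁴ = 2650/(4·5.67×10⁻⁸) = 1.168×10¹⁰ K⁴.
T = (1.168×10¹⁰)^(1/4).

T ≈ 329 K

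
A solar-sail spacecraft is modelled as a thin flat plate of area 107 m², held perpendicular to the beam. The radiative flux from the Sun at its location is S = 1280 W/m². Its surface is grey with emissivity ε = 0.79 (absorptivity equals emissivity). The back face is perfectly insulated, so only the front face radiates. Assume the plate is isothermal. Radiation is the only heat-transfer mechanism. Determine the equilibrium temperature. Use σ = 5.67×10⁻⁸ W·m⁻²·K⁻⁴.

At equilibrium, absorbed power = emitted power.
Absorbing cross-section = A = 107.0 m²; emitting surface = A = 107.0 m² (ratio 1).
εS·A_cross = εσ·A_surf·T⁴  ⇒  T⁴ = S/(1σ)   (ε cancels).
T⁴ = 1280/(1·5.67×10⁻⁸) = 2.257×10¹⁰ K⁴.
T = (2.257×10¹⁰)^(1/4).

T ≈ 388 K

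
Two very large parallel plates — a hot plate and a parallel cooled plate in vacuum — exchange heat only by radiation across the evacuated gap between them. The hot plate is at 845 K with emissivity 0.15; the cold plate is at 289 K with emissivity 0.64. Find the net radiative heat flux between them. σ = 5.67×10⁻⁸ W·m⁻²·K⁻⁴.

For two infinite grey parallel plates, q = σ(T₁⁴ − T₂⁴)/(1/ε₁ + 1/ε₂ − 1).
T₁⁴ − T₂⁴ = 5.098×10¹¹ − 6.976×10⁹ = 5.029×10¹¹ K⁴.
1/ε₁ + 1/ε₂ − 1 = 6.667 + 1.562 − 1 = 7.229.
q = 5.67×10⁻⁸ × 5.029×10¹¹ / 7.229.

q ≈ 3940 W/m²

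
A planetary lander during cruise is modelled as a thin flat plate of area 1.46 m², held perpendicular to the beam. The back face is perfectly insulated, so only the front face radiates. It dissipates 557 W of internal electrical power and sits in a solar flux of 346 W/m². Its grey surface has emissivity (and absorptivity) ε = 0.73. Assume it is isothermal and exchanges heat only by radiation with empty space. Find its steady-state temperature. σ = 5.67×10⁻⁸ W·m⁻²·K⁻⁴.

At steady state, absorbed solar power + internal power = radiated power.
Absorbed: α·S·A_cross = 0.73·346·1.460 = 368.8 W (cross-section A).
Total input = 368.8 + 557 = 925.8 W.
Radiated: εσ·A_surf·T⁴ with A_surf = A = 1.460 m².
T⁴ = 925.8/(0.73·5.67×10⁻⁸·1.460) = 1.532×10¹⁰ K⁴.

T ≈ 352 K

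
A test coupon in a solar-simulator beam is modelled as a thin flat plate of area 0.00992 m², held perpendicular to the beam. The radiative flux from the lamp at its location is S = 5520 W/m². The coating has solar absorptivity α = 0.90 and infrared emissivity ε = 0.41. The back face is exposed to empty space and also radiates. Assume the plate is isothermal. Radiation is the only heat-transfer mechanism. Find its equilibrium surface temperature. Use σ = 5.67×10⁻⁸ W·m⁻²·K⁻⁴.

At equilibrium, absorbed power = emitted power.
Absorbing cross-section = A = 0.009920 m²; emitting surface = 2A = 0.01984 m² (ratio 2).
αS·A_cross = εσ·A_surf·T⁴  ⇒  T⁴ = αS/(ε·2σ).
T⁴ = 0.900·5520/(0.41·2·5.67×10⁻⁸) = 1.069×10¹¹ K⁴.
T = (1.069×10¹¹)^(1/4).

T ≈ 572 K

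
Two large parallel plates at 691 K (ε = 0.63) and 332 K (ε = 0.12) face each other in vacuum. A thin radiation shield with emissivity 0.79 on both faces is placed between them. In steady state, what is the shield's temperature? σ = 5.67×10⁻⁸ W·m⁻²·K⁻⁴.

In steady state the net flux on the hot side equals that on the cold side.
σ(T₁⁴−T_s⁴)/D₁ = σ(T_s⁴−T₂⁴)/D₂, with D₁ = 1/ε₁+1/ε_s−1 = 1.853, D₂ = 1/ε_s+1/ε₂−1 = 8.599.
Solve for T_s⁴: T_s⁴ = (D₂·T₁⁴ + D₁·T₂⁴)/(D₁+D₂) = 1.897×10¹¹ K⁴.

T_s ≈ 660 K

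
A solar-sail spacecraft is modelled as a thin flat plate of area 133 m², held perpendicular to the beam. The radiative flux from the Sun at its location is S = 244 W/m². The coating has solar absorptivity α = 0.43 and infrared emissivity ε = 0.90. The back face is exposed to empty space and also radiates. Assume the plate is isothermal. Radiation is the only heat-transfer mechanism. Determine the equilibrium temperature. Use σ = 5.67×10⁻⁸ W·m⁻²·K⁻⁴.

At equilibrium, absorbed power = emitted power.
Absorbing cross-section = A = 133.0 m²; emitting surface = 2A = 266.0 m² (ratio 2).
αS·A_cross = εσ·A_surf·T⁴  ⇒  T⁴ = αS/(ε·2σ).
T⁴ = 0.430·244/(0.90·2·5.67×10⁻⁸) = 1.028×10⁹ K⁴.
T = (1.028×10⁹)^(1/4).

T ≈ 179 K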